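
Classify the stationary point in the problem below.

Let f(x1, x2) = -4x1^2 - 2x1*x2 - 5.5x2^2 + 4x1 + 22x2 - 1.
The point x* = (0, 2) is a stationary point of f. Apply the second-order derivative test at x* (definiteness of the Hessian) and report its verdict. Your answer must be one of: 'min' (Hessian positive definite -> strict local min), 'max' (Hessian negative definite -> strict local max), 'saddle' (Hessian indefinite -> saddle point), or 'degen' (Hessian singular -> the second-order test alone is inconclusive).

Compute the Hessian H = grad^2 f:
  H = [[-8, -2], [-2, -11]]
Verify stationarity: grad f(x*) = H x* + g = (0, 0).
Eigenvalues of H: -12, -7.
Both eigenvalues < 0, so H is negative definite -> x* is a strict local max.

max


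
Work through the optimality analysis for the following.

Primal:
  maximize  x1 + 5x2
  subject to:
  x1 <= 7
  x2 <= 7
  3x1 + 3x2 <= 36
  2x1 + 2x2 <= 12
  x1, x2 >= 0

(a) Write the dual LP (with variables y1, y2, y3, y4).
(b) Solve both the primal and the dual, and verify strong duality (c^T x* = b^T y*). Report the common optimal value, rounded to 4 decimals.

The standard primal-dual pair for 'max c^T x s.t. A x <= b, x >= 0' is:
  Dual:  min b^T y  s.t.  A^T y >= c,  y >= 0.

So the dual LP is:
  minimize  7y1 + 7y2 + 36y3 + 12y4
  subject to:
    y1 + 3y3 + 2y4 >= 1
    y2 + 3y3 + 2y4 >= 5
    y1, y2, y3, y4 >= 0

Solving the primal: x* = (0, 6).
  primal value c^T x* = 30.
Solving the dual: y* = (0, 0, 0, 2.5).
  dual value b^T y* = 30.
Strong duality: c^T x* = b^T y*. Confirmed.

30


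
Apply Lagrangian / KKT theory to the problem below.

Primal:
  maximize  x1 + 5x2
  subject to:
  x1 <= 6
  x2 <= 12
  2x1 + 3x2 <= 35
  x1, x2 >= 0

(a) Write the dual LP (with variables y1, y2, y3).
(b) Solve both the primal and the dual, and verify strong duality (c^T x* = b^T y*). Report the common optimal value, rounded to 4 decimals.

The standard primal-dual pair for 'max c^T x s.t. A x <= b, x >= 0' is:
  Dual:  min b^T y  s.t.  A^T y >= c,  y >= 0.

So the dual LP is:
  minimize  6y1 + 12y2 + 35y3
  subject to:
    y1 + 2y3 >= 1
    y2 + 3y3 >= 5
    y1, y2, y3 >= 0

Solving the primal: x* = (0, 11.6667).
  primal value c^T x* = 58.3333.
Solving the dual: y* = (0, 0, 1.6667).
  dual value b^T y* = 58.3333.
Strong duality: c^T x* = b^T y*. Confirmed.

58.3333


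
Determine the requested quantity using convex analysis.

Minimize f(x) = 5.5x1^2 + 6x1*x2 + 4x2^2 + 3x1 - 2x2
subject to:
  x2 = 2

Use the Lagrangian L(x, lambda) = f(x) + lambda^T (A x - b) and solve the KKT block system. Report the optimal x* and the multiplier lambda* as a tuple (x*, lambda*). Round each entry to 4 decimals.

Form the Lagrangian:
  L(x, lambda) = (1/2) x^T Q x + c^T x + lambda^T (A x - b)
Stationarity (grad_x L = 0): Q x + c + A^T lambda = 0.
Primal feasibility: A x = b.

This gives the KKT block system:
  [ Q   A^T ] [ x     ]   [-c ]
  [ A    0  ] [ lambda ] = [ b ]

Solving the linear system:
  x*      = (-1.3636, 2)
  lambda* = (-5.8182)
  f(x*)   = 1.7727

x* = (-1.3636, 2), lambda* = (-5.8182)


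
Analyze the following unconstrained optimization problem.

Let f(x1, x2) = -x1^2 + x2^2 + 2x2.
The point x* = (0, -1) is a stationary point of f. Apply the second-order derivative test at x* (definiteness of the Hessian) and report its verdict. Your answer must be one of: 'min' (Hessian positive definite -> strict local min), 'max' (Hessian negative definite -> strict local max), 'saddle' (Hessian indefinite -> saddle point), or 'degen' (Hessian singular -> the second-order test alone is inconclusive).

Compute the Hessian H = grad^2 f:
  H = [[-2, 0], [0, 2]]
Verify stationarity: grad f(x*) = H x* + g = (0, 0).
Eigenvalues of H: -2, 2.
Eigenvalues have mixed signs, so H is indefinite -> x* is a saddle point.

saddle


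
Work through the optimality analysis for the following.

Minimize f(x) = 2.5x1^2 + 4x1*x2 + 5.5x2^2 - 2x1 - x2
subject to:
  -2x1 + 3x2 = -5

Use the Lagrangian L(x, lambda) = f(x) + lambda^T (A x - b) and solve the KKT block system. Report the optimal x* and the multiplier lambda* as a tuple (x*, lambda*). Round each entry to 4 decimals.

Form the Lagrangian:
  L(x, lambda) = (1/2) x^T Q x + c^T x + lambda^T (A x - b)
Stationarity (grad_x L = 0): Q x + c + A^T lambda = 0.
Primal feasibility: A x = b.

This gives the KKT block system:
  [ Q   A^T ] [ x     ]   [-c ]
  [ A    0  ] [ lambda ] = [ b ]

Solving the linear system:
  x*      = (1.4161, -0.7226)
  lambda* = (1.0949)
  f(x*)   = 1.6825

x* = (1.4161, -0.7226), lambda* = (1.0949)


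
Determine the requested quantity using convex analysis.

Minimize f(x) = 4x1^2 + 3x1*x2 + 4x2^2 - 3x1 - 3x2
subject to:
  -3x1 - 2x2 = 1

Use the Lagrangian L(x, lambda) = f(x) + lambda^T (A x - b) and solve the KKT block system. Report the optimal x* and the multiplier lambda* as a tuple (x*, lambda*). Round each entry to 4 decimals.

Form the Lagrangian:
  L(x, lambda) = (1/2) x^T Q x + c^T x + lambda^T (A x - b)
Stationarity (grad_x L = 0): Q x + c + A^T lambda = 0.
Primal feasibility: A x = b.

This gives the KKT block system:
  [ Q   A^T ] [ x     ]   [-c ]
  [ A    0  ] [ lambda ] = [ b ]

Solving the linear system:
  x*      = (-0.3529, 0.0294)
  lambda* = (-1.9118)
  f(x*)   = 1.4412

x* = (-0.3529, 0.0294), lambda* = (-1.9118)


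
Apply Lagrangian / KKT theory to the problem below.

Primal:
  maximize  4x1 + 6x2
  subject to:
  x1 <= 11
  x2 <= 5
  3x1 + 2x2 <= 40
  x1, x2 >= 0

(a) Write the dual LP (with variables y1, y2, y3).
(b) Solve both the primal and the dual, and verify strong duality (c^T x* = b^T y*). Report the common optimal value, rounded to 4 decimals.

The standard primal-dual pair for 'max c^T x s.t. A x <= b, x >= 0' is:
  Dual:  min b^T y  s.t.  A^T y >= c,  y >= 0.

So the dual LP is:
  minimize  11y1 + 5y2 + 40y3
  subject to:
    y1 + 3y3 >= 4
    y2 + 2y3 >= 6
    y1, y2, y3 >= 0

Solving the primal: x* = (10, 5).
  primal value c^T x* = 70.
Solving the dual: y* = (0, 3.3333, 1.3333).
  dual value b^T y* = 70.
Strong duality: c^T x* = b^T y*. Confirmed.

70


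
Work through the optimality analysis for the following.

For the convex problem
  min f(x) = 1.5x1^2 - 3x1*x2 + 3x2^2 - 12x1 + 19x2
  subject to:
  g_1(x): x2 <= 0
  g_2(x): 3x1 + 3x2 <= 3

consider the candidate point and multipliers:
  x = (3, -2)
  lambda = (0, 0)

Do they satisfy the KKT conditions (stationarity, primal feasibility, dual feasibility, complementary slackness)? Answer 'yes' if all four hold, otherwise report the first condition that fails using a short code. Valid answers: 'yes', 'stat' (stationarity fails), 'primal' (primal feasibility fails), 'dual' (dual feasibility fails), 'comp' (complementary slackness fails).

Gradient of f: grad f(x) = Q x + c = (3, -2)
Constraint values g_i(x) = a_i^T x - b_i:
  g_1((3, -2)) = -2
  g_2((3, -2)) = 0
Stationarity residual: grad f(x) + sum_i lambda_i a_i = (3, -2)
  -> stationarity FAILS
Primal feasibility (all g_i <= 0): OK
Dual feasibility (all lambda_i >= 0): OK
Complementary slackness (lambda_i * g_i(x) = 0 for all i): OK

Verdict: the first failing condition is stationarity -> stat.

stat


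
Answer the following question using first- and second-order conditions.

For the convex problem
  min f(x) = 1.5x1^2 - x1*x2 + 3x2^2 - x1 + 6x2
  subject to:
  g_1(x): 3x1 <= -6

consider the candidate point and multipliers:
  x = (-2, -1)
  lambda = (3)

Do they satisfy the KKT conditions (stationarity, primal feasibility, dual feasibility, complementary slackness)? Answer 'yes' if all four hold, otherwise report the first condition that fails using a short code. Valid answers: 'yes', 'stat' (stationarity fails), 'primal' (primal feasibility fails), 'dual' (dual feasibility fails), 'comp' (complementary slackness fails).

Gradient of f: grad f(x) = Q x + c = (-6, 2)
Constraint values g_i(x) = a_i^T x - b_i:
  g_1((-2, -1)) = 0
Stationarity residual: grad f(x) + sum_i lambda_i a_i = (3, 2)
  -> stationarity FAILS
Primal feasibility (all g_i <= 0): OK
Dual feasibility (all lambda_i >= 0): OK
Complementary slackness (lambda_i * g_i(x) = 0 for all i): OK

Verdict: the first failing condition is stationarity -> stat.

stat


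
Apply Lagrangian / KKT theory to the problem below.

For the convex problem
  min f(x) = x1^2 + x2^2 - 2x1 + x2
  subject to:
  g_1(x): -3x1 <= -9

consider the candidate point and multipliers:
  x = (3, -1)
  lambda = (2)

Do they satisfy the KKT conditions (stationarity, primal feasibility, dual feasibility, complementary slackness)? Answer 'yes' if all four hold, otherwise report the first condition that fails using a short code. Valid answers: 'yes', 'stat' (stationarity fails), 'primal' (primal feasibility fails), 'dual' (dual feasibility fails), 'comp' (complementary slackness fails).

Gradient of f: grad f(x) = Q x + c = (4, -1)
Constraint values g_i(x) = a_i^T x - b_i:
  g_1((3, -1)) = 0
Stationarity residual: grad f(x) + sum_i lambda_i a_i = (-2, -1)
  -> stationarity FAILS
Primal feasibility (all g_i <= 0): OK
Dual feasibility (all lambda_i >= 0): OK
Complementary slackness (lambda_i * g_i(x) = 0 for all i): OK

Verdict: the first failing condition is stationarity -> stat.

stat


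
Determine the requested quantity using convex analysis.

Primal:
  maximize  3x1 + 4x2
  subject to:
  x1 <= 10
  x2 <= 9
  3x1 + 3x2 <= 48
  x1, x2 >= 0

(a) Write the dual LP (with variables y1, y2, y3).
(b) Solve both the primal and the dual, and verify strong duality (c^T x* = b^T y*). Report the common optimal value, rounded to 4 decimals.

The standard primal-dual pair for 'max c^T x s.t. A x <= b, x >= 0' is:
  Dual:  min b^T y  s.t.  A^T y >= c,  y >= 0.

So the dual LP is:
  minimize  10y1 + 9y2 + 48y3
  subject to:
    y1 + 3y3 >= 3
    y2 + 3y3 >= 4
    y1, y2, y3 >= 0

Solving the primal: x* = (7, 9).
  primal value c^T x* = 57.
Solving the dual: y* = (0, 1, 1).
  dual value b^T y* = 57.
Strong duality: c^T x* = b^T y*. Confirmed.

57


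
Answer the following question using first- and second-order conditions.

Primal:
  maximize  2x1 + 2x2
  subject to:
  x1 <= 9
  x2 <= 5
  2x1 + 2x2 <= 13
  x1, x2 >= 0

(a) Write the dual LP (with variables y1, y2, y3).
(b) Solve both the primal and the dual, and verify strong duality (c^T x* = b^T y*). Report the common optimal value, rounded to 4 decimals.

The standard primal-dual pair for 'max c^T x s.t. A x <= b, x >= 0' is:
  Dual:  min b^T y  s.t.  A^T y >= c,  y >= 0.

So the dual LP is:
  minimize  9y1 + 5y2 + 13y3
  subject to:
    y1 + 2y3 >= 2
    y2 + 2y3 >= 2
    y1, y2, y3 >= 0

Solving the primal: x* = (6.5, 0).
  primal value c^T x* = 13.
Solving the dual: y* = (0, 0, 1).
  dual value b^T y* = 13.
Strong duality: c^T x* = b^T y*. Confirmed.

13


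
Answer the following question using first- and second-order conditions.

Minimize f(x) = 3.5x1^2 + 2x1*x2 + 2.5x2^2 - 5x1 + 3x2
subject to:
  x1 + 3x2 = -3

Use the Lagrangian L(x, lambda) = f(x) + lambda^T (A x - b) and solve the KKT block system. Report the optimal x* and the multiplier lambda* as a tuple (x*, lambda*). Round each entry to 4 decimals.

Form the Lagrangian:
  L(x, lambda) = (1/2) x^T Q x + c^T x + lambda^T (A x - b)
Stationarity (grad_x L = 0): Q x + c + A^T lambda = 0.
Primal feasibility: A x = b.

This gives the KKT block system:
  [ Q   A^T ] [ x     ]   [-c ]
  [ A    0  ] [ lambda ] = [ b ]

Solving the linear system:
  x*      = (1.0179, -1.3393)
  lambda* = (0.5536)
  f(x*)   = -3.7232

x* = (1.0179, -1.3393), lambda* = (0.5536)


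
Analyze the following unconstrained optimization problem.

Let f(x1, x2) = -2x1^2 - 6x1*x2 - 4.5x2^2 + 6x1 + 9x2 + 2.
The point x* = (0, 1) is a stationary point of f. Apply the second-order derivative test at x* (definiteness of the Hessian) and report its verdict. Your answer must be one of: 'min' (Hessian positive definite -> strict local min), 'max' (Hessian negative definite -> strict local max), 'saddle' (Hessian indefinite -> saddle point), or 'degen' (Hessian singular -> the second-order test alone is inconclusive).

Compute the Hessian H = grad^2 f:
  H = [[-4, -6], [-6, -9]]
Verify stationarity: grad f(x*) = H x* + g = (0, 0).
Eigenvalues of H: -13, 0.
H has a zero eigenvalue (singular; negative semidefinite but not definite), so H is neither positive definite, negative definite, nor indefinite. The second-order test alone is inconclusive -> degen.
(Indeed, f is constant along the null direction of H through x*, so x* is not a strict local extremum.)

degen


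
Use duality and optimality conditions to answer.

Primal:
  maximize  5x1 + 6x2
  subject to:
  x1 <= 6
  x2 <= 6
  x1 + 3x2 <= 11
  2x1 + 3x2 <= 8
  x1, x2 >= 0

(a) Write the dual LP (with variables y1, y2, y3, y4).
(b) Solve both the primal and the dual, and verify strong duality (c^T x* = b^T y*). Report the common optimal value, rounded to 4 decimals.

The standard primal-dual pair for 'max c^T x s.t. A x <= b, x >= 0' is:
  Dual:  min b^T y  s.t.  A^T y >= c,  y >= 0.

So the dual LP is:
  minimize  6y1 + 6y2 + 11y3 + 8y4
  subject to:
    y1 + y3 + 2y4 >= 5
    y2 + 3y3 + 3y4 >= 6
    y1, y2, y3, y4 >= 0

Solving the primal: x* = (4, 0).
  primal value c^T x* = 20.
Solving the dual: y* = (0, 0, 0, 2.5).
  dual value b^T y* = 20.
Strong duality: c^T x* = b^T y*. Confirmed.

20


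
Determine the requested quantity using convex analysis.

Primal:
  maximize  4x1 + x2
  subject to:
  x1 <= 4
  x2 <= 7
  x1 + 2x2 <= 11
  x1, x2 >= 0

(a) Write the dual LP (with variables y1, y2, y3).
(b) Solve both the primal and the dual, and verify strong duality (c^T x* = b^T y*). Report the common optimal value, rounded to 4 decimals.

The standard primal-dual pair for 'max c^T x s.t. A x <= b, x >= 0' is:
  Dual:  min b^T y  s.t.  A^T y >= c,  y >= 0.

So the dual LP is:
  minimize  4y1 + 7y2 + 11y3
  subject to:
    y1 + y3 >= 4
    y2 + 2y3 >= 1
    y1, y2, y3 >= 0

Solving the primal: x* = (4, 3.5).
  primal value c^T x* = 19.5.
Solving the dual: y* = (3.5, 0, 0.5).
  dual value b^T y* = 19.5.
Strong duality: c^T x* = b^T y*. Confirmed.

19.5


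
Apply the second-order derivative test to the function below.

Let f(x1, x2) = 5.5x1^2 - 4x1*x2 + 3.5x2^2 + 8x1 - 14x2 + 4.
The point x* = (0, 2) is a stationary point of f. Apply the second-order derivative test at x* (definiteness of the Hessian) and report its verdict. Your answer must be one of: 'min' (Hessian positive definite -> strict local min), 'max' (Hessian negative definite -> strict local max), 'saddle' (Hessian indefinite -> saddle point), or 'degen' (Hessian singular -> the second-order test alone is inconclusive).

Compute the Hessian H = grad^2 f:
  H = [[11, -4], [-4, 7]]
Verify stationarity: grad f(x*) = H x* + g = (0, 0).
Eigenvalues of H: 4.5279, 13.4721.
Both eigenvalues > 0, so H is positive definite -> x* is a strict local min.

min


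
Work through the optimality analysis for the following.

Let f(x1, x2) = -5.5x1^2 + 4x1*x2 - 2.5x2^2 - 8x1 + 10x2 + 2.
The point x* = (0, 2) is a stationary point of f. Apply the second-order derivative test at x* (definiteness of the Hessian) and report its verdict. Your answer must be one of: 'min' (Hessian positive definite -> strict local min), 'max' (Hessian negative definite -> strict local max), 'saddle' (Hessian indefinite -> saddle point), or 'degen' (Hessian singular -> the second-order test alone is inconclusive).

Compute the Hessian H = grad^2 f:
  H = [[-11, 4], [4, -5]]
Verify stationarity: grad f(x*) = H x* + g = (0, 0).
Eigenvalues of H: -13, -3.
Both eigenvalues < 0, so H is negative definite -> x* is a strict local max.

max


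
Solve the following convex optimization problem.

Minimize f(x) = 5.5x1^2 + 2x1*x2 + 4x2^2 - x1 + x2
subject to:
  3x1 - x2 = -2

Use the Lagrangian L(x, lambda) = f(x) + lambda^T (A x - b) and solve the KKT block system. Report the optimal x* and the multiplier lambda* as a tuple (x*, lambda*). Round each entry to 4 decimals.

Form the Lagrangian:
  L(x, lambda) = (1/2) x^T Q x + c^T x + lambda^T (A x - b)
Stationarity (grad_x L = 0): Q x + c + A^T lambda = 0.
Primal feasibility: A x = b.

This gives the KKT block system:
  [ Q   A^T ] [ x     ]   [-c ]
  [ A    0  ] [ lambda ] = [ b ]

Solving the linear system:
  x*      = (-0.5684, 0.2947)
  lambda* = (2.2211)
  f(x*)   = 2.6526

x* = (-0.5684, 0.2947), lambda* = (2.2211)


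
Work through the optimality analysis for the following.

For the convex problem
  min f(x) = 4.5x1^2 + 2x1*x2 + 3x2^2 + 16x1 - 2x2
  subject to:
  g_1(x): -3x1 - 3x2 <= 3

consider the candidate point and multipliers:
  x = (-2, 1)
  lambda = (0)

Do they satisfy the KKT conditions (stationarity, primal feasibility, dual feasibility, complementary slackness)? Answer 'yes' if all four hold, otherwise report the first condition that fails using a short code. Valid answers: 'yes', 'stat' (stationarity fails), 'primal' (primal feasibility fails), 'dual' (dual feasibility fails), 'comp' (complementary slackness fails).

Gradient of f: grad f(x) = Q x + c = (0, 0)
Constraint values g_i(x) = a_i^T x - b_i:
  g_1((-2, 1)) = 0
Stationarity residual: grad f(x) + sum_i lambda_i a_i = (0, 0)
  -> stationarity OK
Primal feasibility (all g_i <= 0): OK
Dual feasibility (all lambda_i >= 0): OK
Complementary slackness (lambda_i * g_i(x) = 0 for all i): OK

Verdict: yes, KKT holds.

yes


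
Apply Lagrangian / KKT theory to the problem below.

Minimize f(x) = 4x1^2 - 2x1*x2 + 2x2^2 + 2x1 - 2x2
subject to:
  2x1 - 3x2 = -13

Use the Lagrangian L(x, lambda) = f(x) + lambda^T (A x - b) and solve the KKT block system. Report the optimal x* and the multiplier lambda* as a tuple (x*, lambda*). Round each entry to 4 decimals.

Form the Lagrangian:
  L(x, lambda) = (1/2) x^T Q x + c^T x + lambda^T (A x - b)
Stationarity (grad_x L = 0): Q x + c + A^T lambda = 0.
Primal feasibility: A x = b.

This gives the KKT block system:
  [ Q   A^T ] [ x     ]   [-c ]
  [ A    0  ] [ lambda ] = [ b ]

Solving the linear system:
  x*      = (-0.5, 4)
  lambda* = (5)
  f(x*)   = 28

x* = (-0.5, 4), lambda* = (5)


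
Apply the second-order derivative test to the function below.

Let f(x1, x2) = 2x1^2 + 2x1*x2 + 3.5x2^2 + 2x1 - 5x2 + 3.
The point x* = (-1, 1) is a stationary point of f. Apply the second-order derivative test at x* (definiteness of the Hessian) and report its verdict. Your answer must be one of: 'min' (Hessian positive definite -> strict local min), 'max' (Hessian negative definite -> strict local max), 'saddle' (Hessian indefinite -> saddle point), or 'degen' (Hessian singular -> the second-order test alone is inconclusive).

Compute the Hessian H = grad^2 f:
  H = [[4, 2], [2, 7]]
Verify stationarity: grad f(x*) = H x* + g = (0, 0).
Eigenvalues of H: 3, 8.
Both eigenvalues > 0, so H is positive definite -> x* is a strict local min.

min


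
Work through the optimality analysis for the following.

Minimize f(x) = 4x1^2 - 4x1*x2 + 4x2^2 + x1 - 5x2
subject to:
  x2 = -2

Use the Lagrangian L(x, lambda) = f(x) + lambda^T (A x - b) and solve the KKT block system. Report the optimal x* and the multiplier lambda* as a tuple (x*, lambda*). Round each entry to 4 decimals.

Form the Lagrangian:
  L(x, lambda) = (1/2) x^T Q x + c^T x + lambda^T (A x - b)
Stationarity (grad_x L = 0): Q x + c + A^T lambda = 0.
Primal feasibility: A x = b.

This gives the KKT block system:
  [ Q   A^T ] [ x     ]   [-c ]
  [ A    0  ] [ lambda ] = [ b ]

Solving the linear system:
  x*      = (-1.125, -2)
  lambda* = (16.5)
  f(x*)   = 20.9375

x* = (-1.125, -2), lambda* = (16.5)


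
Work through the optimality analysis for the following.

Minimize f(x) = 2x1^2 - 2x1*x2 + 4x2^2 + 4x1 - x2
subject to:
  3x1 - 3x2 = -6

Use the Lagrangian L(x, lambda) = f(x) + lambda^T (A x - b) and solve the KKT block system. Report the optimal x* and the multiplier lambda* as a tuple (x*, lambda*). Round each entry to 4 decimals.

Form the Lagrangian:
  L(x, lambda) = (1/2) x^T Q x + c^T x + lambda^T (A x - b)
Stationarity (grad_x L = 0): Q x + c + A^T lambda = 0.
Primal feasibility: A x = b.

This gives the KKT block system:
  [ Q   A^T ] [ x     ]   [-c ]
  [ A    0  ] [ lambda ] = [ b ]

Solving the linear system:
  x*      = (-1.875, 0.125)
  lambda* = (1.25)
  f(x*)   = -0.0625

x* = (-1.875, 0.125), lambda* = (1.25)


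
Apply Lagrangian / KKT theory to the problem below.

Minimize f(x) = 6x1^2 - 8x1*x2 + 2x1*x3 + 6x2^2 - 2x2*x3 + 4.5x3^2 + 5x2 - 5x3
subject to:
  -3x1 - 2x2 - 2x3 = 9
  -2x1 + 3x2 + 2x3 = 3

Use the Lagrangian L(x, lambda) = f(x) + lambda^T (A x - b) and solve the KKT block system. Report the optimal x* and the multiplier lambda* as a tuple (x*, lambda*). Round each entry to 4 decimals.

Form the Lagrangian:
  L(x, lambda) = (1/2) x^T Q x + c^T x + lambda^T (A x - b)
Stationarity (grad_x L = 0): Q x + c + A^T lambda = 0.
Primal feasibility: A x = b.

This gives the KKT block system:
  [ Q   A^T ] [ x     ]   [-c ]
  [ A    0  ] [ lambda ] = [ b ]

Solving the linear system:
  x*      = (-2.7012, -1.5061, 1.0579)
  lambda* = (-3.2237, -4.2894)
  f(x*)   = 14.5307

x* = (-2.7012, -1.5061, 1.0579), lambda* = (-3.2237, -4.2894)


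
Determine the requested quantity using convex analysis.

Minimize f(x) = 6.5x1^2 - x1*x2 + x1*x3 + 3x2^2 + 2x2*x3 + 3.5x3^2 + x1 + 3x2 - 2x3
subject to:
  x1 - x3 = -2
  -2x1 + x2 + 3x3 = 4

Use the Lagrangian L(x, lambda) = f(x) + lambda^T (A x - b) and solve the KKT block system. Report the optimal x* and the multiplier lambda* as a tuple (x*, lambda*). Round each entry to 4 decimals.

Form the Lagrangian:
  L(x, lambda) = (1/2) x^T Q x + c^T x + lambda^T (A x - b)
Stationarity (grad_x L = 0): Q x + c + A^T lambda = 0.
Primal feasibility: A x = b.

This gives the KKT block system:
  [ Q   A^T ] [ x     ]   [-c ]
  [ A    0  ] [ lambda ] = [ b ]

Solving the linear system:
  x*      = (-0.6923, -1.3077, 1.3077)
  lambda* = (8.4615, 1.5385)
  f(x*)   = 1.7692

x* = (-0.6923, -1.3077, 1.3077), lambda* = (8.4615, 1.5385)


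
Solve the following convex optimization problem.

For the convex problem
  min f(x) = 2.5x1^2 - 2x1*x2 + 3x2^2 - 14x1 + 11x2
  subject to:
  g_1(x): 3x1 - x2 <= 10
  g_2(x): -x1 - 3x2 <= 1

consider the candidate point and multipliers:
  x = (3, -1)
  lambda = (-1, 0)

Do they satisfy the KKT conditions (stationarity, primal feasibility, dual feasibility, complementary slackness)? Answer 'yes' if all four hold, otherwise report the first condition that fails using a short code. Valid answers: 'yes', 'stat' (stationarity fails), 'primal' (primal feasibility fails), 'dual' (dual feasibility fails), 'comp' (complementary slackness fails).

Gradient of f: grad f(x) = Q x + c = (3, -1)
Constraint values g_i(x) = a_i^T x - b_i:
  g_1((3, -1)) = 0
  g_2((3, -1)) = -1
Stationarity residual: grad f(x) + sum_i lambda_i a_i = (0, 0)
  -> stationarity OK
Primal feasibility (all g_i <= 0): OK
Dual feasibility (all lambda_i >= 0): FAILS
Complementary slackness (lambda_i * g_i(x) = 0 for all i): OK

Verdict: the first failing condition is dual_feasibility -> dual.

dual


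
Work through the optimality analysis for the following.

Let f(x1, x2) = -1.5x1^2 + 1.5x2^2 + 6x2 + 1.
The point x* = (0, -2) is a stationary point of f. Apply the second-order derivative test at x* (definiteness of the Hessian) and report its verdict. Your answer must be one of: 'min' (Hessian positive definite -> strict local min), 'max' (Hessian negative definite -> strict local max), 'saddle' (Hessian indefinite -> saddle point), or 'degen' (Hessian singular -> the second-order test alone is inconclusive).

Compute the Hessian H = grad^2 f:
  H = [[-3, 0], [0, 3]]
Verify stationarity: grad f(x*) = H x* + g = (0, 0).
Eigenvalues of H: -3, 3.
Eigenvalues have mixed signs, so H is indefinite -> x* is a saddle point.

saddle


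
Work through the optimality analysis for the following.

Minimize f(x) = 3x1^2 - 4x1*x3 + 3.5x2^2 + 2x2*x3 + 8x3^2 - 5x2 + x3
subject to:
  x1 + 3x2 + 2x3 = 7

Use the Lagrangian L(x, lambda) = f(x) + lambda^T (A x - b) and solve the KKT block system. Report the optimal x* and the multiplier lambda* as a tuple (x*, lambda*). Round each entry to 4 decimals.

Form the Lagrangian:
  L(x, lambda) = (1/2) x^T Q x + c^T x + lambda^T (A x - b)
Stationarity (grad_x L = 0): Q x + c + A^T lambda = 0.
Primal feasibility: A x = b.

This gives the KKT block system:
  [ Q   A^T ] [ x     ]   [-c ]
  [ A    0  ] [ lambda ] = [ b ]

Solving the linear system:
  x*      = (0.6681, 1.9498, 0.2413)
  lambda* = (-3.0437)
  f(x*)   = 5.899

x* = (0.6681, 1.9498, 0.2413), lambda* = (-3.0437)


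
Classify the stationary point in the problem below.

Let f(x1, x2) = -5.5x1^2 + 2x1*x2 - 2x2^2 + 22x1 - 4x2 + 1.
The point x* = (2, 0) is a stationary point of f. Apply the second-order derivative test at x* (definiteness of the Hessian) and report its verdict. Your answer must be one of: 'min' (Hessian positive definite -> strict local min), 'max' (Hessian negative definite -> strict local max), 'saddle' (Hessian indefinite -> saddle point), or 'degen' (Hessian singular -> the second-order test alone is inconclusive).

Compute the Hessian H = grad^2 f:
  H = [[-11, 2], [2, -4]]
Verify stationarity: grad f(x*) = H x* + g = (0, 0).
Eigenvalues of H: -11.5311, -3.4689.
Both eigenvalues < 0, so H is negative definite -> x* is a strict local max.

max


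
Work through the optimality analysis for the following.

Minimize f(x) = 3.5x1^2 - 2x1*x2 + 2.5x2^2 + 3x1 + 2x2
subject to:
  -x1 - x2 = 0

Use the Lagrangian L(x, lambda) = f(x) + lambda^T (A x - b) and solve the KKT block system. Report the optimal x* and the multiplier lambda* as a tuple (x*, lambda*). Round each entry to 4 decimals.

Form the Lagrangian:
  L(x, lambda) = (1/2) x^T Q x + c^T x + lambda^T (A x - b)
Stationarity (grad_x L = 0): Q x + c + A^T lambda = 0.
Primal feasibility: A x = b.

This gives the KKT block system:
  [ Q   A^T ] [ x     ]   [-c ]
  [ A    0  ] [ lambda ] = [ b ]

Solving the linear system:
  x*      = (-0.0625, 0.0625)
  lambda* = (2.4375)
  f(x*)   = -0.0312

x* = (-0.0625, 0.0625), lambda* = (2.4375)


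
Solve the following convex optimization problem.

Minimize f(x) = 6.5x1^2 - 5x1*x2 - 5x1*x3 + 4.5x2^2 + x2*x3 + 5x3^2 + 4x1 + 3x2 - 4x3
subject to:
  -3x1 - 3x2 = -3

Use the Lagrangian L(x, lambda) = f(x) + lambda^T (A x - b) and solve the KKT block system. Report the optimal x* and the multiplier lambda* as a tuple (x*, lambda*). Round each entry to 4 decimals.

Form the Lagrangian:
  L(x, lambda) = (1/2) x^T Q x + c^T x + lambda^T (A x - b)
Stationarity (grad_x L = 0): Q x + c + A^T lambda = 0.
Primal feasibility: A x = b.

This gives the KKT block system:
  [ Q   A^T ] [ x     ]   [-c ]
  [ A    0  ] [ lambda ] = [ b ]

Solving the linear system:
  x*      = (0.5211, 0.4789, 0.6127)
  lambda* = (1.7723)
  f(x*)   = 3.1937

x* = (0.5211, 0.4789, 0.6127), lambda* = (1.7723)


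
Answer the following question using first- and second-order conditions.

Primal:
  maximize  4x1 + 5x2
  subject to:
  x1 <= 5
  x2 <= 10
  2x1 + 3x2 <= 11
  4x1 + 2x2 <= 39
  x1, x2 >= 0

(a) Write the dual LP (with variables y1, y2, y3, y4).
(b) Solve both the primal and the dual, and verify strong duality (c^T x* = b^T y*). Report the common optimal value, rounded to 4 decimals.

The standard primal-dual pair for 'max c^T x s.t. A x <= b, x >= 0' is:
  Dual:  min b^T y  s.t.  A^T y >= c,  y >= 0.

So the dual LP is:
  minimize  5y1 + 10y2 + 11y3 + 39y4
  subject to:
    y1 + 2y3 + 4y4 >= 4
    y2 + 3y3 + 2y4 >= 5
    y1, y2, y3, y4 >= 0

Solving the primal: x* = (5, 0.3333).
  primal value c^T x* = 21.6667.
Solving the dual: y* = (0.6667, 0, 1.6667, 0).
  dual value b^T y* = 21.6667.
Strong duality: c^T x* = b^T y*. Confirmed.

21.6667


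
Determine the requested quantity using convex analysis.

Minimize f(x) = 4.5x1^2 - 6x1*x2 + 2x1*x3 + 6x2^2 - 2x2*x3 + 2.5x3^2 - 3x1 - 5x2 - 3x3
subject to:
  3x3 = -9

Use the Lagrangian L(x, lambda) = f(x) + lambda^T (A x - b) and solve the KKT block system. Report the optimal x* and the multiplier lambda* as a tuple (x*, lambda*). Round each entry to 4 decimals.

Form the Lagrangian:
  L(x, lambda) = (1/2) x^T Q x + c^T x + lambda^T (A x - b)
Stationarity (grad_x L = 0): Q x + c + A^T lambda = 0.
Primal feasibility: A x = b.

This gives the KKT block system:
  [ Q   A^T ] [ x     ]   [-c ]
  [ A    0  ] [ lambda ] = [ b ]

Solving the linear system:
  x*      = (1.4167, 0.625, -3)
  lambda* = (5.4722)
  f(x*)   = 25.4375

x* = (1.4167, 0.625, -3), lambda* = (5.4722)


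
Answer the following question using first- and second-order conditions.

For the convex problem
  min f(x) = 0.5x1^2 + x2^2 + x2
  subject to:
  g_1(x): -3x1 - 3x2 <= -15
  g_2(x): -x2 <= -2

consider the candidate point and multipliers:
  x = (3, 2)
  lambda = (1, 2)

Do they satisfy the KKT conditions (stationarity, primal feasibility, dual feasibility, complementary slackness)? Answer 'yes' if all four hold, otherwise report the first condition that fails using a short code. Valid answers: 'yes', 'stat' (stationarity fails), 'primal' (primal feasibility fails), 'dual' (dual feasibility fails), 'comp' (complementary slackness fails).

Gradient of f: grad f(x) = Q x + c = (3, 5)
Constraint values g_i(x) = a_i^T x - b_i:
  g_1((3, 2)) = 0
  g_2((3, 2)) = 0
Stationarity residual: grad f(x) + sum_i lambda_i a_i = (0, 0)
  -> stationarity OK
Primal feasibility (all g_i <= 0): OK
Dual feasibility (all lambda_i >= 0): OK
Complementary slackness (lambda_i * g_i(x) = 0 for all i): OK

Verdict: yes, KKT holds.

yes


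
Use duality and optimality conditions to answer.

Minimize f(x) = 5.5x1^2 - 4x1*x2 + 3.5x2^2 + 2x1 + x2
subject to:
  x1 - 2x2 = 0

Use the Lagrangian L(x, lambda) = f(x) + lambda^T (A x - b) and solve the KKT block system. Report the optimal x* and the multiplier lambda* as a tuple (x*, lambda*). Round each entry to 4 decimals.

Form the Lagrangian:
  L(x, lambda) = (1/2) x^T Q x + c^T x + lambda^T (A x - b)
Stationarity (grad_x L = 0): Q x + c + A^T lambda = 0.
Primal feasibility: A x = b.

This gives the KKT block system:
  [ Q   A^T ] [ x     ]   [-c ]
  [ A    0  ] [ lambda ] = [ b ]

Solving the linear system:
  x*      = (-0.2857, -0.1429)
  lambda* = (0.5714)
  f(x*)   = -0.3571

x* = (-0.2857, -0.1429), lambda* = (0.5714)


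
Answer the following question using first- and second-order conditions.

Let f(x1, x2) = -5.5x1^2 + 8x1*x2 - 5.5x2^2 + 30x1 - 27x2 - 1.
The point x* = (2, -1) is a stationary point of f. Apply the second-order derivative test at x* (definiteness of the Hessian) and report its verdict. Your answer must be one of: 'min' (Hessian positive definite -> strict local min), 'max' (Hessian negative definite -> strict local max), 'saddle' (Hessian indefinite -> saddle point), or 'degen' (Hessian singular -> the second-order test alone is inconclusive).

Compute the Hessian H = grad^2 f:
  H = [[-11, 8], [8, -11]]
Verify stationarity: grad f(x*) = H x* + g = (0, 0).
Eigenvalues of H: -19, -3.
Both eigenvalues < 0, so H is negative definite -> x* is a strict local max.

max


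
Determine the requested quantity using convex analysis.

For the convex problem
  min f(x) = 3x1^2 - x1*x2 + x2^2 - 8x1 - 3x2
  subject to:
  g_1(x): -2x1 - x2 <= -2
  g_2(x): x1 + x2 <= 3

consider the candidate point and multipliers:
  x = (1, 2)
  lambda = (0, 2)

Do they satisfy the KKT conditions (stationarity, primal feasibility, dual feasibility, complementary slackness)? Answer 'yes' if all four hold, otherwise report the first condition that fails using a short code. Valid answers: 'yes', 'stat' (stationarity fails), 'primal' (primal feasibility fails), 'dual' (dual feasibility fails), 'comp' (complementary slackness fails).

Gradient of f: grad f(x) = Q x + c = (-4, 0)
Constraint values g_i(x) = a_i^T x - b_i:
  g_1((1, 2)) = -2
  g_2((1, 2)) = 0
Stationarity residual: grad f(x) + sum_i lambda_i a_i = (-2, 2)
  -> stationarity FAILS
Primal feasibility (all g_i <= 0): OK
Dual feasibility (all lambda_i >= 0): OK
Complementary slackness (lambda_i * g_i(x) = 0 for all i): OK

Verdict: the first failing condition is stationarity -> stat.

stat


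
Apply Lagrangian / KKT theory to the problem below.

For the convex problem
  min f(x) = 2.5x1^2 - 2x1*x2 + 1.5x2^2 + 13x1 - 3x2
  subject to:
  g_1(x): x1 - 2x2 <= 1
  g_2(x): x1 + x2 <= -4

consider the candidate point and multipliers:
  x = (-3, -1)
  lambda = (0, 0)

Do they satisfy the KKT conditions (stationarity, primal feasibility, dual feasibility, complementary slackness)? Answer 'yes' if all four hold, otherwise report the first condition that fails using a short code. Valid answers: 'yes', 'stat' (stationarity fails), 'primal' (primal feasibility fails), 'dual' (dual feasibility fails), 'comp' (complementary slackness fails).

Gradient of f: grad f(x) = Q x + c = (0, 0)
Constraint values g_i(x) = a_i^T x - b_i:
  g_1((-3, -1)) = -2
  g_2((-3, -1)) = 0
Stationarity residual: grad f(x) + sum_i lambda_i a_i = (0, 0)
  -> stationarity OK
Primal feasibility (all g_i <= 0): OK
Dual feasibility (all lambda_i >= 0): OK
Complementary slackness (lambda_i * g_i(x) = 0 for all i): OK

Verdict: yes, KKT holds.

yes


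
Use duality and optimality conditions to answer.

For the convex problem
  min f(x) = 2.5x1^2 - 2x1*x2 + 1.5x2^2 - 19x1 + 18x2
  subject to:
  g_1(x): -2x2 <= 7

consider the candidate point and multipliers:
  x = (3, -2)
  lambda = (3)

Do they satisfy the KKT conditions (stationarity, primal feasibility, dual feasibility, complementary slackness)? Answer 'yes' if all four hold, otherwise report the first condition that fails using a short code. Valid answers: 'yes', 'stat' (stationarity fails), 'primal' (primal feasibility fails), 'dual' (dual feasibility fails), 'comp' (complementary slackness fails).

Gradient of f: grad f(x) = Q x + c = (0, 6)
Constraint values g_i(x) = a_i^T x - b_i:
  g_1((3, -2)) = -3
Stationarity residual: grad f(x) + sum_i lambda_i a_i = (0, 0)
  -> stationarity OK
Primal feasibility (all g_i <= 0): OK
Dual feasibility (all lambda_i >= 0): OK
Complementary slackness (lambda_i * g_i(x) = 0 for all i): FAILS

Verdict: the first failing condition is complementary_slackness -> comp.

comp


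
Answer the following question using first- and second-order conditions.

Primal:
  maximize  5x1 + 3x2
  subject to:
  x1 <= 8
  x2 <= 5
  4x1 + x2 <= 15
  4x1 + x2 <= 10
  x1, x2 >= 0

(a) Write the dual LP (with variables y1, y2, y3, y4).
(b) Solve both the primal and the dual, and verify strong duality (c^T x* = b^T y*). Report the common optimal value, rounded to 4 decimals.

The standard primal-dual pair for 'max c^T x s.t. A x <= b, x >= 0' is:
  Dual:  min b^T y  s.t.  A^T y >= c,  y >= 0.

So the dual LP is:
  minimize  8y1 + 5y2 + 15y3 + 10y4
  subject to:
    y1 + 4y3 + 4y4 >= 5
    y2 + y3 + y4 >= 3
    y1, y2, y3, y4 >= 0

Solving the primal: x* = (1.25, 5).
  primal value c^T x* = 21.25.
Solving the dual: y* = (0, 1.75, 0, 1.25).
  dual value b^T y* = 21.25.
Strong duality: c^T x* = b^T y*. Confirmed.

21.25


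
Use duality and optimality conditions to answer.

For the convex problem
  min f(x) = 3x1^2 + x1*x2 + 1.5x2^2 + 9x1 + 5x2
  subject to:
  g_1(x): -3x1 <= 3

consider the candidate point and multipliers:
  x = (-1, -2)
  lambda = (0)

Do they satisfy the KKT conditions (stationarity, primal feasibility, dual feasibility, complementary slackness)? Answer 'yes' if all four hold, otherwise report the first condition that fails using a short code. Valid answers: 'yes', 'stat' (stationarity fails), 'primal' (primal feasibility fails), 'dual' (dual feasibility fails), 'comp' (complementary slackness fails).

Gradient of f: grad f(x) = Q x + c = (1, -2)
Constraint values g_i(x) = a_i^T x - b_i:
  g_1((-1, -2)) = 0
Stationarity residual: grad f(x) + sum_i lambda_i a_i = (1, -2)
  -> stationarity FAILS
Primal feasibility (all g_i <= 0): OK
Dual feasibility (all lambda_i >= 0): OK
Complementary slackness (lambda_i * g_i(x) = 0 for all i): OK

Verdict: the first failing condition is stationarity -> stat.

stat


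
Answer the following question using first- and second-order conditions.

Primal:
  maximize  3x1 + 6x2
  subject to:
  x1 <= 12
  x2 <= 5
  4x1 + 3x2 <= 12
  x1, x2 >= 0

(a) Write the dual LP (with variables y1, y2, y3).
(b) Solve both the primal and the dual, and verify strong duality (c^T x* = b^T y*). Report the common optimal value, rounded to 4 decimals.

The standard primal-dual pair for 'max c^T x s.t. A x <= b, x >= 0' is:
  Dual:  min b^T y  s.t.  A^T y >= c,  y >= 0.

So the dual LP is:
  minimize  12y1 + 5y2 + 12y3
  subject to:
    y1 + 4y3 >= 3
    y2 + 3y3 >= 6
    y1, y2, y3 >= 0

Solving the primal: x* = (0, 4).
  primal value c^T x* = 24.
Solving the dual: y* = (0, 0, 2).
  dual value b^T y* = 24.
Strong duality: c^T x* = b^T y*. Confirmed.

24


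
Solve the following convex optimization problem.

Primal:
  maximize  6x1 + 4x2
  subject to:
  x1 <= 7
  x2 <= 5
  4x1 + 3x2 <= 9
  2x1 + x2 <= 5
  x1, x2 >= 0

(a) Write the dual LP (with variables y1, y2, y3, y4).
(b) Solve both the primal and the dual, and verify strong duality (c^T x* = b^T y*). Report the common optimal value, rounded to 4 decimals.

The standard primal-dual pair for 'max c^T x s.t. A x <= b, x >= 0' is:
  Dual:  min b^T y  s.t.  A^T y >= c,  y >= 0.

So the dual LP is:
  minimize  7y1 + 5y2 + 9y3 + 5y4
  subject to:
    y1 + 4y3 + 2y4 >= 6
    y2 + 3y3 + y4 >= 4
    y1, y2, y3, y4 >= 0

Solving the primal: x* = (2.25, 0).
  primal value c^T x* = 13.5.
Solving the dual: y* = (0, 0, 1.5, 0).
  dual value b^T y* = 13.5.
Strong duality: c^T x* = b^T y*. Confirmed.

13.5


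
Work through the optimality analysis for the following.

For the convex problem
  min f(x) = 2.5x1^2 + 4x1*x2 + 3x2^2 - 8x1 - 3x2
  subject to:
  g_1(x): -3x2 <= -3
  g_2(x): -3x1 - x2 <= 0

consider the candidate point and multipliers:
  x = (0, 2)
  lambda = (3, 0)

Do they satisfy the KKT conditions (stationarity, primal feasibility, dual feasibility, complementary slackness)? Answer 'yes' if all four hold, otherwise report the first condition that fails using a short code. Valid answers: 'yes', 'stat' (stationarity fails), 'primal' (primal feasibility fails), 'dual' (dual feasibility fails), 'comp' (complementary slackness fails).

Gradient of f: grad f(x) = Q x + c = (0, 9)
Constraint values g_i(x) = a_i^T x - b_i:
  g_1((0, 2)) = -3
  g_2((0, 2)) = -2
Stationarity residual: grad f(x) + sum_i lambda_i a_i = (0, 0)
  -> stationarity OK
Primal feasibility (all g_i <= 0): OK
Dual feasibility (all lambda_i >= 0): OK
Complementary slackness (lambda_i * g_i(x) = 0 for all i): FAILS

Verdict: the first failing condition is complementary_slackness -> comp.

comp


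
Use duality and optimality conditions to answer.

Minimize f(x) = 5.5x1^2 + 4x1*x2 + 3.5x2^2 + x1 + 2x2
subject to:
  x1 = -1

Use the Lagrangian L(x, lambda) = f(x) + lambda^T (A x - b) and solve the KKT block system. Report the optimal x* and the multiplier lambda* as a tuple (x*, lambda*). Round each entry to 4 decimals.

Form the Lagrangian:
  L(x, lambda) = (1/2) x^T Q x + c^T x + lambda^T (A x - b)
Stationarity (grad_x L = 0): Q x + c + A^T lambda = 0.
Primal feasibility: A x = b.

This gives the KKT block system:
  [ Q   A^T ] [ x     ]   [-c ]
  [ A    0  ] [ lambda ] = [ b ]

Solving the linear system:
  x*      = (-1, 0.2857)
  lambda* = (8.8571)
  f(x*)   = 4.2143

x* = (-1, 0.2857), lambda* = (8.8571)


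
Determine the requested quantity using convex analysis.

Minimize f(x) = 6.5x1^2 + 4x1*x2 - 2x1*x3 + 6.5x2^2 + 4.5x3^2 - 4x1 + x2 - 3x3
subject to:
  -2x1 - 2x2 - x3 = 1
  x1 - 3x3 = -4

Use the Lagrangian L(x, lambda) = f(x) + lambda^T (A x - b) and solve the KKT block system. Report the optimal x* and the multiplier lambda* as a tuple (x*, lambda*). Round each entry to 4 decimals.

Form the Lagrangian:
  L(x, lambda) = (1/2) x^T Q x + c^T x + lambda^T (A x - b)
Stationarity (grad_x L = 0): Q x + c + A^T lambda = 0.
Primal feasibility: A x = b.

This gives the KKT block system:
  [ Q   A^T ] [ x     ]   [-c ]
  [ A    0  ] [ lambda ] = [ b ]

Solving the linear system:
  x*      = (-0.3897, -0.712, 1.2034)
  lambda* = (-4.9075, 4.5059)
  f(x*)   = 10.0839

x* = (-0.3897, -0.712, 1.2034), lambda* = (-4.9075, 4.5059)


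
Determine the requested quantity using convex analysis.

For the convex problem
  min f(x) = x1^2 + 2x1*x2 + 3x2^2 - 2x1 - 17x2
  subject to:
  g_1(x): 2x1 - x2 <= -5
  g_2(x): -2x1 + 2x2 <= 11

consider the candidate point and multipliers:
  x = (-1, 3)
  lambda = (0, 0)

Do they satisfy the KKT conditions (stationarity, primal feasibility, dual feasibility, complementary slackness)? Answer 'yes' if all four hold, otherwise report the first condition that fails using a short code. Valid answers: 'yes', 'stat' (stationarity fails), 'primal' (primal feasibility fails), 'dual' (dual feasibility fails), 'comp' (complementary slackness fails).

Gradient of f: grad f(x) = Q x + c = (2, -1)
Constraint values g_i(x) = a_i^T x - b_i:
  g_1((-1, 3)) = 0
  g_2((-1, 3)) = -3
Stationarity residual: grad f(x) + sum_i lambda_i a_i = (2, -1)
  -> stationarity FAILS
Primal feasibility (all g_i <= 0): OK
Dual feasibility (all lambda_i >= 0): OK
Complementary slackness (lambda_i * g_i(x) = 0 for all i): OK

Verdict: the first failing condition is stationarity -> stat.

stat
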